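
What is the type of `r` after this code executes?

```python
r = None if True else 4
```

Ternary: condition is True, if branch (None) taken → NoneType

NoneType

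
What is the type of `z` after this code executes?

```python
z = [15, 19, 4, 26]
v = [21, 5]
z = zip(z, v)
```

zip() returns a zip iterator object

zip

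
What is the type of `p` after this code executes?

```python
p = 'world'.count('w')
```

str.count() returns int

int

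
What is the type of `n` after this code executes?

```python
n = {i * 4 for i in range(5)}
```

A set comprehension {expr for x in iterable} produces a set

set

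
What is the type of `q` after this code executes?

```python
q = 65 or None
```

'or' returns first truthy value (65, int)

int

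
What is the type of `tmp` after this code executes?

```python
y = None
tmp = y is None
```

'is' comparison returns bool

bool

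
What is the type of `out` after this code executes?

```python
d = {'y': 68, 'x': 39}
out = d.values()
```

.values() returns a dict_values view object

dict_values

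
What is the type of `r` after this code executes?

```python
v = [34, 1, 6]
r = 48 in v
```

'in' operator returns bool

bool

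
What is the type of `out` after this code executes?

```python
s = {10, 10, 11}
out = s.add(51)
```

set.add() returns None (mutates in place)

NoneType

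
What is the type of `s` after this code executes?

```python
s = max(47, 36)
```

max() of ints returns int

int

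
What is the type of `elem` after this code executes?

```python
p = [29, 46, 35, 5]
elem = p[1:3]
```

Slicing a list always returns a list

list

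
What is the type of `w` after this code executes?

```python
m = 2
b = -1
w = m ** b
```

int ** negative int returns float

float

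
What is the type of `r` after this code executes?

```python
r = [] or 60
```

'or' returns first truthy value (60, which is int)

int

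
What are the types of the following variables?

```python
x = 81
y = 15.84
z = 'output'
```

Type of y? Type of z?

y is float; z is str

float, str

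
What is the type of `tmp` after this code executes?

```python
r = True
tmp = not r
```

'not' always returns bool

bool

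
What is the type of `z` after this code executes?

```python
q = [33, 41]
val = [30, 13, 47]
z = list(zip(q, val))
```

list(zip(...)) returns a list of tuples

list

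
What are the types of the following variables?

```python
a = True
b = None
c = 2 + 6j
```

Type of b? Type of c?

b is NoneType; c is complex

NoneType, complex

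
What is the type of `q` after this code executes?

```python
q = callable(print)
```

callable() returns bool

bool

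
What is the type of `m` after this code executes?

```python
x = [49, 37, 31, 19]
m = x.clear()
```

list.clear() returns None

NoneType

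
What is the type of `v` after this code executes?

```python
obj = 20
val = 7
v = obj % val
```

int % int returns int (20 % 7 = 6)

int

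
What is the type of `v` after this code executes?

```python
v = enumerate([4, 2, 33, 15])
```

enumerate() returns an enumerate iterator object

enumerate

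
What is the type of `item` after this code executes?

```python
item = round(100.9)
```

round() with no ndigits arg returns int

int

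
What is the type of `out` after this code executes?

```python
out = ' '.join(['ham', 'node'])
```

str.join() returns str

str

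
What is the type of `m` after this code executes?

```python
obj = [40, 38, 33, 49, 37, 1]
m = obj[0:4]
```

Slicing a list always returns a list

list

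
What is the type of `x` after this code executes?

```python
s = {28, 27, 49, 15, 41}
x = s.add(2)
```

set.add() returns None (mutates in place)

NoneType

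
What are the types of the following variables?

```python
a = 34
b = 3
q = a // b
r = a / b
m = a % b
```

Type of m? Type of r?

int % int returns int; int / int returns float

int, float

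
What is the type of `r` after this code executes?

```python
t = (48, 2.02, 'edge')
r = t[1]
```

Index 1 of tuple is 2.02 which is float

float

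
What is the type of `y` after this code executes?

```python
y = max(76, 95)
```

max() of ints returns int

int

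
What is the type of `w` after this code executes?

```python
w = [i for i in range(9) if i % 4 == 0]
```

A list comprehension [...] produces a list

list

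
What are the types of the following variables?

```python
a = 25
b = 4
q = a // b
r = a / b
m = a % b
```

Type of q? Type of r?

int // int returns int; int / int returns float

int, float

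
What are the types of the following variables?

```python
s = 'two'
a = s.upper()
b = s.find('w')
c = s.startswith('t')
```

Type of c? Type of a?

str.startswith() returns bool; str.upper() returns str

bool, str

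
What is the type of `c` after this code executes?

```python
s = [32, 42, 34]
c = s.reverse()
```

list.reverse() returns None

NoneType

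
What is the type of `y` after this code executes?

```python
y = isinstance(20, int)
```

isinstance() returns bool

bool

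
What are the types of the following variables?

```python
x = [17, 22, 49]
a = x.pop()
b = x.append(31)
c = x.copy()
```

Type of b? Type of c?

list.append() returns None; list.copy() returns list

NoneType, list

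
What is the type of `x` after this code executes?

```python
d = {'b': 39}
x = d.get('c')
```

dict.get() returns None when key 'c' is not found and no default given

NoneType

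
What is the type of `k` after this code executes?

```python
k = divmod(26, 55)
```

divmod() returns a tuple (quotient, remainder)

tuple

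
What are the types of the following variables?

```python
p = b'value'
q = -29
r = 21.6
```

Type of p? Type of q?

p is bytes; q is int

bytes, int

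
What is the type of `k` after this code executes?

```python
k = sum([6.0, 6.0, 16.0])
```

sum() of floats returns float

float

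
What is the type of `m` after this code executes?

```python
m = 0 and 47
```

'and' returns the first falsy value (0, which is int)

int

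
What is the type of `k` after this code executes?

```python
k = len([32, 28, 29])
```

len() always returns int

int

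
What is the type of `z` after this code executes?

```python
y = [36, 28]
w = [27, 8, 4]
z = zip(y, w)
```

zip() returns a zip iterator object

zip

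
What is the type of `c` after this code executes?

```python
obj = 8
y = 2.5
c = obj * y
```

int * float returns float (8 * 2.5 = 20.0)

float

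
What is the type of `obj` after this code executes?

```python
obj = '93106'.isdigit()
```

str.isdigit() returns bool

bool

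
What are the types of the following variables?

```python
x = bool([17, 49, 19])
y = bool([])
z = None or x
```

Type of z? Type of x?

None or <bool> returns the bool; bool() returns bool

bool, bool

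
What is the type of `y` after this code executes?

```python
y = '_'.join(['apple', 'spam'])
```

str.join() returns str

str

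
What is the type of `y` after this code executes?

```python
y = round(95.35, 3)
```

round() with ndigits arg returns float

float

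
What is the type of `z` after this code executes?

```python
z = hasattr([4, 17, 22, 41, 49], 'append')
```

hasattr() returns bool

bool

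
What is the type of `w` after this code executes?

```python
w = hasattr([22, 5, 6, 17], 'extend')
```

hasattr() returns bool

bool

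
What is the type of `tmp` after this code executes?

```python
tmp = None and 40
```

'and' returns first falsy value (None)

NoneType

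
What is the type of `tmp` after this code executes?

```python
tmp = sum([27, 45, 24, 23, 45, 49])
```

sum() of ints returns int

int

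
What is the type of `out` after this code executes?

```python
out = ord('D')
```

ord() returns int (Unicode code point)

int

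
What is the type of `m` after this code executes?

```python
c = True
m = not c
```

'not' always returns bool

bool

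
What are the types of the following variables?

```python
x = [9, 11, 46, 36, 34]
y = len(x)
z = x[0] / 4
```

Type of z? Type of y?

int / int returns float; len() returns int

float, int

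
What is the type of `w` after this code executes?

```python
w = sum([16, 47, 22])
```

sum() of ints returns int

int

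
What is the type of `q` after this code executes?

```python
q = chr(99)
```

chr() returns str (single character)

str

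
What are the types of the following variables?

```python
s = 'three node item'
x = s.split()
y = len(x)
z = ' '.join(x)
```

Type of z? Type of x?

str.join() returns str; str.split() returns list

str, list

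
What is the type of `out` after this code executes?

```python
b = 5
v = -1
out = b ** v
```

int ** negative int returns float

float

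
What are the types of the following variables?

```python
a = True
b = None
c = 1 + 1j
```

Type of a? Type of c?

a is bool; c is complex

bool, complex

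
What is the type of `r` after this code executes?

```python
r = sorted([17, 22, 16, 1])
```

sorted() always returns list

list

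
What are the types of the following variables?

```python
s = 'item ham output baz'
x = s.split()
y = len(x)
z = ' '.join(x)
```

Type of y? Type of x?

len() returns int; str.split() returns list

int, list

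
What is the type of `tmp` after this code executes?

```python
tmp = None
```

None has type NoneType

NoneType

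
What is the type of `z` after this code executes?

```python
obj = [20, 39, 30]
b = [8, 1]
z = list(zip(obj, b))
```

list(zip(...)) returns a list of tuples

list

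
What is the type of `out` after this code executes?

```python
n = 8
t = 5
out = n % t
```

int % int returns int (8 % 5 = 3)

int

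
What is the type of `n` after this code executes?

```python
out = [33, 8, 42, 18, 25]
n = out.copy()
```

list.copy() returns list

list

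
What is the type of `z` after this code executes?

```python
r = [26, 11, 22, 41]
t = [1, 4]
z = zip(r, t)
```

zip() returns a zip iterator object

zip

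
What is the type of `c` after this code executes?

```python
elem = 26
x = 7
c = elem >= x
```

Comparison operators return bool

bool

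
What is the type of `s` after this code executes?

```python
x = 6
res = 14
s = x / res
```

int / int always returns float in Python 3 (6 / 14 = 0.428571)

float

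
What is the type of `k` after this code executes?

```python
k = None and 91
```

'and' returns first falsy value (None)

NoneType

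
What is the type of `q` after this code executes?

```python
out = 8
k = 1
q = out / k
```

int / int always returns float in Python 3 (8 / 1 = 8)

float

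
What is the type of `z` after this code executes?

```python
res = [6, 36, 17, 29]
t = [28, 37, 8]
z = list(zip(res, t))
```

list(zip(...)) returns a list of tuples

list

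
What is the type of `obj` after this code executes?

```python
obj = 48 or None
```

'or' returns first truthy value (48, int)

int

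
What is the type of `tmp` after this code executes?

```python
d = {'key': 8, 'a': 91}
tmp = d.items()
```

dict.items() returns a dict_items view

dict_items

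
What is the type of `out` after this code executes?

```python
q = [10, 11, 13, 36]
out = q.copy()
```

list.copy() returns list

list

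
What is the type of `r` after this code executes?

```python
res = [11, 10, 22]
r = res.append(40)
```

list.append() returns None (mutates in place)

NoneType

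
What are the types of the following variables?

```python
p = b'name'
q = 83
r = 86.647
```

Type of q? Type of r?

q is int; r is float

int, float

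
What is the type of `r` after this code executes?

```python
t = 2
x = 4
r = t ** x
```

int ** positive int returns int (2 ** 4 = 16)

int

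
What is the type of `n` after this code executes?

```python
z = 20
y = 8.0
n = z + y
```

int + float returns float (20 + 8.0 = 28.0)

float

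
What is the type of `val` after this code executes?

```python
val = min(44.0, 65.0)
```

min() of floats returns float

float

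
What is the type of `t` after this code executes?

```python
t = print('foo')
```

print() returns None

NoneType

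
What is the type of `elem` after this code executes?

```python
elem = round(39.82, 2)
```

round() with ndigits arg returns float

float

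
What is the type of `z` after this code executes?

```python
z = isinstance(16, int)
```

isinstance() returns bool

bool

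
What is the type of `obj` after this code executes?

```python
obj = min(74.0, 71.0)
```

min() of floats returns float

float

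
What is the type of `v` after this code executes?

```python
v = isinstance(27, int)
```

isinstance() returns bool

bool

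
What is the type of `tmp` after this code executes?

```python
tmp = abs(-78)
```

abs() of int returns int

int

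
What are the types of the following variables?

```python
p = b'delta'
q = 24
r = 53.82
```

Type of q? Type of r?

q is int; r is float

int, float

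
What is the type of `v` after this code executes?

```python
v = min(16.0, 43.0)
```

min() of floats returns float

float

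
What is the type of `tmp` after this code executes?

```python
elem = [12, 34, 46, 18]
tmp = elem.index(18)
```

list.index() returns int

int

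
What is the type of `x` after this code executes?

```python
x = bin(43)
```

bin() returns str representation

str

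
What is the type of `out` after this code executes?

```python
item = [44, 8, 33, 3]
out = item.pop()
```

list.pop() returns the popped element (int here)

int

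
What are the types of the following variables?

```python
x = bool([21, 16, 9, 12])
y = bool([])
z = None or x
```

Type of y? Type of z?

bool() returns bool; None or <bool> returns the bool

bool, bool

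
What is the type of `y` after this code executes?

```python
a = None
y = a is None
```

'is' comparison returns bool

bool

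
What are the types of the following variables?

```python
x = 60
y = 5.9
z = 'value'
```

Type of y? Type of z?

y is float; z is str

float, str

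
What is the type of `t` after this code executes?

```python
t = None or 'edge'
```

'or' with None returns the other value ('edge', str)

str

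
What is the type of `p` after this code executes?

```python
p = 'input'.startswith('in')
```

str.startswith() returns bool

bool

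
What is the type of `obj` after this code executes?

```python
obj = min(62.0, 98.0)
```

min() of floats returns float

float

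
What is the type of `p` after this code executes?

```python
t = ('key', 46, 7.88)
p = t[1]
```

Index 1 of tuple is 46 which is int

int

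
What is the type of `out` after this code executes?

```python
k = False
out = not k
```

'not' always returns bool

bool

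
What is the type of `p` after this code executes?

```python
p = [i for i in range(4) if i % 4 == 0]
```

A list comprehension [...] produces a list

list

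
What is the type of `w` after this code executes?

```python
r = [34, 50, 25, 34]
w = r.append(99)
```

list.append() returns None (mutates in place)

NoneType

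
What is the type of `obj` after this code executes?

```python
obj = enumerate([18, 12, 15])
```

enumerate() returns an enumerate iterator object

enumerate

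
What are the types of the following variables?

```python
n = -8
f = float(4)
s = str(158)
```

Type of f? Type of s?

f is float; s is str

float, str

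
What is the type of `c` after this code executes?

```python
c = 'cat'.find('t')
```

str.find() returns int (index, or -1)

int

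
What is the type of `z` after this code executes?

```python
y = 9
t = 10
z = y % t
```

int % int returns int (9 % 10 = 9)

int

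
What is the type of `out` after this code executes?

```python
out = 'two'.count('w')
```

str.count() returns int

int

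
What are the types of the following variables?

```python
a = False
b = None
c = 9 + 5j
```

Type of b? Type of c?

b is NoneType; c is complex

NoneType, complex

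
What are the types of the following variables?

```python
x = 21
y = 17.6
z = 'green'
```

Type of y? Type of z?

y is float; z is str

float, str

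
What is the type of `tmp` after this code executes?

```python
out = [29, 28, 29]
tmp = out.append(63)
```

list.append() returns None (mutates in place)

NoneType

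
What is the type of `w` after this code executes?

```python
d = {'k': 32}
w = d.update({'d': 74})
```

dict.update() returns None

NoneType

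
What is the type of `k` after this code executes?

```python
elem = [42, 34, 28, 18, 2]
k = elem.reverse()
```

list.reverse() returns None

NoneType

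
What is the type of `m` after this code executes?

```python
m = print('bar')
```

print() returns None

NoneType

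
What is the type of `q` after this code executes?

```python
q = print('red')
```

print() returns None

NoneType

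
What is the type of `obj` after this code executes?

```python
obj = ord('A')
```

ord() returns int (Unicode code point)

int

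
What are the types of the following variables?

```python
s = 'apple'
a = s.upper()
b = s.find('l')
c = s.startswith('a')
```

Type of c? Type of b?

str.startswith() returns bool; str.find() returns int

bool, int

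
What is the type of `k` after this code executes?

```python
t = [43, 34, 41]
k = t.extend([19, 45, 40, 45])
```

list.extend() returns None

NoneType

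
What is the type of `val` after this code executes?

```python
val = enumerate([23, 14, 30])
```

enumerate() returns an enumerate iterator object

enumerate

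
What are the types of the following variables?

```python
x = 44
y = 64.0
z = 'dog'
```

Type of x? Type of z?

x is int; z is str

int, str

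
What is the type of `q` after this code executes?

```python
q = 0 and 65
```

'and' returns the first falsy value (0, which is int)

int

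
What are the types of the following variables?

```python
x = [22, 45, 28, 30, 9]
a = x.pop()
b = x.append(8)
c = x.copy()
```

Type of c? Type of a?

list.copy() returns list; list.pop() returns the element (int)

list, int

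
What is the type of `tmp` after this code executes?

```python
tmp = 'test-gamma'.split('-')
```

str.split() returns list

list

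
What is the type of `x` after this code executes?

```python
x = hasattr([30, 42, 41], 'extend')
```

hasattr() returns bool

bool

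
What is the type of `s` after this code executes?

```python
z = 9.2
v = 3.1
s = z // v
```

float // float returns float (floor division preserves float type)

float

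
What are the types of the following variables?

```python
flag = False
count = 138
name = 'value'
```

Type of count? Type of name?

count is int; name is str

int, str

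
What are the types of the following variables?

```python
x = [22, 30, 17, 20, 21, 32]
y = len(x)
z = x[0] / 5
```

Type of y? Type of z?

len() returns int; int / int returns float

int, float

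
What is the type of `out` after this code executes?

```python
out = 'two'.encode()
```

str.encode() returns bytes

bytes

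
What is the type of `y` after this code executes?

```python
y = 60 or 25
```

'or' returns the first truthy value (60, which is int)

int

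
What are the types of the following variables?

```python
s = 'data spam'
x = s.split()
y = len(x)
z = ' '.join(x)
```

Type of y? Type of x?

len() returns int; str.split() returns list

int, list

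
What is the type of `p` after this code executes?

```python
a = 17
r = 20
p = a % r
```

int % int returns int (17 % 20 = 17)

int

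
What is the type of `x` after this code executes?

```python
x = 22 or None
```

'or' returns first truthy value (22, int)

int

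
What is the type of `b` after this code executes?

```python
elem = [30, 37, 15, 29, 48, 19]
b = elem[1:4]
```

Slicing a list always returns a list

list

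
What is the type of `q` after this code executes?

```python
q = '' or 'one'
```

'or' returns first truthy value ('one', which is str)

str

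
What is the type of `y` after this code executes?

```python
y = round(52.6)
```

round() with no ndigits arg returns int

int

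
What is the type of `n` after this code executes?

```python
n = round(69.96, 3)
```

round() with ndigits arg returns float

float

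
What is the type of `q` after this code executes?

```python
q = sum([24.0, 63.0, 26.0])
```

sum() of floats returns float

float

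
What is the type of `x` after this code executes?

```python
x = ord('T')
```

ord() returns int (Unicode code point)

int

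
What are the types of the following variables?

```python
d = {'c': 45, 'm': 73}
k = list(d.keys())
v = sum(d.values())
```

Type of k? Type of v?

list(...) returns list; sum of int values returns int

list, int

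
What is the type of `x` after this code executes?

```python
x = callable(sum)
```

callable() returns bool

bool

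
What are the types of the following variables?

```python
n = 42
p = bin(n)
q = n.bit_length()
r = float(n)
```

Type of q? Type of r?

int.bit_length() returns int; float() returns float

int, float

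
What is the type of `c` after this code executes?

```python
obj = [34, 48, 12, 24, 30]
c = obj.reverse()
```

list.reverse() returns None

NoneType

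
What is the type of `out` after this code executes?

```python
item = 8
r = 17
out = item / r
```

int / int always returns float in Python 3 (8 / 17 = 0.470588)

float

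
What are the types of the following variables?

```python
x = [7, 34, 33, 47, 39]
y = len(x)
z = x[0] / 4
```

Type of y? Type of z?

len() returns int; int / int returns float

int, float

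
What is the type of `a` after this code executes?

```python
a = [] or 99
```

'or' returns first truthy value (99, which is int)

int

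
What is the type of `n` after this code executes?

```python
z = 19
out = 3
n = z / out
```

int / int always returns float in Python 3 (19 / 3 = 6.33333)

float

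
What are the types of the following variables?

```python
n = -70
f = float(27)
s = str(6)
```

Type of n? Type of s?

n is int; s is str

int, str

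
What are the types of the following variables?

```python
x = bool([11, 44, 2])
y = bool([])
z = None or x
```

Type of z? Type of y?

None or <bool> returns the bool; bool() returns bool

bool, bool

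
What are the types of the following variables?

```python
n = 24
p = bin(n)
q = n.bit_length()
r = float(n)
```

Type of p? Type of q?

bin() returns str; int.bit_length() returns int

str, int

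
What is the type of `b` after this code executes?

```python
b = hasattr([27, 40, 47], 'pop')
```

hasattr() returns bool

bool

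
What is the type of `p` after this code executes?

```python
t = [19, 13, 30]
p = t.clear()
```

list.clear() returns None

NoneType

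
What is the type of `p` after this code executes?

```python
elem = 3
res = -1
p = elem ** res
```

int ** negative int returns float

float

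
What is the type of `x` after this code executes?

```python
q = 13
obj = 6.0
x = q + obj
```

int + float returns float (13 + 6.0 = 19.0)

float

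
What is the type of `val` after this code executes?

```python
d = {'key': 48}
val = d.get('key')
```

dict.get() returns the value (int) when key is found

int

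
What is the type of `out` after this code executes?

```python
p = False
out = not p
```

'not' always returns bool

bool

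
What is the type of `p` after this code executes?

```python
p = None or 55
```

'or' with None returns the other value (55, int)

int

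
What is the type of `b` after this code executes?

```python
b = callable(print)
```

callable() returns bool

bool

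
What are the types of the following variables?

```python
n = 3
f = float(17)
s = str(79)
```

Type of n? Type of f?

n is int; f is float

int, float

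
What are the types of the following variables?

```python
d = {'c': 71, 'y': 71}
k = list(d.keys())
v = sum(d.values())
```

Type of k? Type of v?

list(...) returns list; sum of int values returns int

list, int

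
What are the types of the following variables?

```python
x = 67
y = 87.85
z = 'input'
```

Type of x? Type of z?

x is int; z is str

int, str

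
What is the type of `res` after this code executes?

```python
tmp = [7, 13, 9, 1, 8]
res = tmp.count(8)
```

list.count() returns int

int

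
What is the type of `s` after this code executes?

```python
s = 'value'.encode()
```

str.encode() returns bytes

bytes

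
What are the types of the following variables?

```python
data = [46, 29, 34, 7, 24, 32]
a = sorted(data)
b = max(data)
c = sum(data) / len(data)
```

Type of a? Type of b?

sorted() returns list; max of ints returns int

list, int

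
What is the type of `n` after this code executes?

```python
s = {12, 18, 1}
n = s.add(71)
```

set.add() returns None (mutates in place)

NoneType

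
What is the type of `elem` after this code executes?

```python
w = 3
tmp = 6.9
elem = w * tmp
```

int * float returns float (3 * 6.9 = 20.7)

float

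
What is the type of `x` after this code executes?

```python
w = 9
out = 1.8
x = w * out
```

int * float returns float (9 * 1.8 = 16.2)

float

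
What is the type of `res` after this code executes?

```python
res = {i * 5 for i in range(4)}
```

A set comprehension {expr for x in iterable} produces a set

set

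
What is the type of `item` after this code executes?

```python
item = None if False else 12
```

Ternary: condition is False, else branch (12) taken → int

int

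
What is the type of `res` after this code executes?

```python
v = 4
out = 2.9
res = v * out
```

int * float returns float (4 * 2.9 = 11.6)

float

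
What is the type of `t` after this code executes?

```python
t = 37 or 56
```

'or' returns the first truthy value (37, which is int)

int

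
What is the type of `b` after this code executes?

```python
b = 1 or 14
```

'or' returns the first truthy value (1, which is int)

int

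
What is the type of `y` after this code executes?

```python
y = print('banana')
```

print() returns None

NoneType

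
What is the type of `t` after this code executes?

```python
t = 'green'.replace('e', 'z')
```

str.replace() returns str

str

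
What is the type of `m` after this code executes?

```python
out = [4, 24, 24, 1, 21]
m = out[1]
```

Indexing a list of ints returns int (out[1] = 24)

int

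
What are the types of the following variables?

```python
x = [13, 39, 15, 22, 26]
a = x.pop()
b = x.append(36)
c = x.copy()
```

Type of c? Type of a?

list.copy() returns list; list.pop() returns the element (int)

list, int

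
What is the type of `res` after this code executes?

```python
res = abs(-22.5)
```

abs() of float returns float

float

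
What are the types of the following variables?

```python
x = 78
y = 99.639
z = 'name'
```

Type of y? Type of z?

y is float; z is str

float, str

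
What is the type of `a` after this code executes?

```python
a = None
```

None has type NoneType

NoneType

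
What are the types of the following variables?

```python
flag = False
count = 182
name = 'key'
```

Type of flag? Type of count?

flag is bool; count is int

bool, int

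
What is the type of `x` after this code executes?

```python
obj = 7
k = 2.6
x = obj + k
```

int + float returns float (7 + 2.6 = 9.6)

float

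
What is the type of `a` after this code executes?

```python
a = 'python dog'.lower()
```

str.lower() returns str

str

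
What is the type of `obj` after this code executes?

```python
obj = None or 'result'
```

'or' with None returns the other value ('result', str)

str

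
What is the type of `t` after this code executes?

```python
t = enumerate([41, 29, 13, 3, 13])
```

enumerate() returns an enumerate iterator object

enumerate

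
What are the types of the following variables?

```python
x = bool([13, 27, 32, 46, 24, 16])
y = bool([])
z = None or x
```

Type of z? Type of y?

None or <bool> returns the bool; bool() returns bool

bool, bool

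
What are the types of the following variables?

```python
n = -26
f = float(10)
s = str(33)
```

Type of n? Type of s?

n is int; s is str

int, str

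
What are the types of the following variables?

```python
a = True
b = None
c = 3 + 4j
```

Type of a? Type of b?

a is bool; b is NoneType

bool, NoneType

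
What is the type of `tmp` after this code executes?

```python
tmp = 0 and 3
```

'and' returns the first falsy value (0, which is int)

int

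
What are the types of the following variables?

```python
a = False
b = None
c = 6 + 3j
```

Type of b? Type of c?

b is NoneType; c is complex

NoneType, complex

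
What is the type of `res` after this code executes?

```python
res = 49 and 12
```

'and' returns the last value when all truthy (12, which is int)

int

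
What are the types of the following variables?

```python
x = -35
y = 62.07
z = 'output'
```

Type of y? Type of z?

y is float; z is str

float, str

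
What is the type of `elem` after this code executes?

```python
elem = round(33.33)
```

round() with no ndigits arg returns int

int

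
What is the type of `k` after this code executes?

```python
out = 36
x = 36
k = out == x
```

Equality comparison returns bool

bool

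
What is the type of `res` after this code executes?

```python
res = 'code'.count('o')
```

str.count() returns int

int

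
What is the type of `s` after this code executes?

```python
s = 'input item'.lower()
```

str.lower() returns str

str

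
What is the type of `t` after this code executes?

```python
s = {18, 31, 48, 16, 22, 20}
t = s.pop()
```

Popping from a set of ints returns int

int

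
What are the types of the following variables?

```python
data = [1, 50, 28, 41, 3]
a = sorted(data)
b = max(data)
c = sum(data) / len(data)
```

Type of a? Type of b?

sorted() returns list; max of ints returns int

list, int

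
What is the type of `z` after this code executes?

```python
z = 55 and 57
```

'and' returns the last value when all truthy (57, which is int)

int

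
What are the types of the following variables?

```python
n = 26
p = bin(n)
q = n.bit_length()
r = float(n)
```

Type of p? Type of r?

bin() returns str; float() returns float

str, float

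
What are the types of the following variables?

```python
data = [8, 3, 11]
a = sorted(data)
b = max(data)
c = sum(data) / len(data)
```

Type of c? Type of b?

int / int returns float; max of ints returns int

float, int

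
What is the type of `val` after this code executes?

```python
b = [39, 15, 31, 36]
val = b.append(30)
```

list.append() returns None (mutates in place)

NoneType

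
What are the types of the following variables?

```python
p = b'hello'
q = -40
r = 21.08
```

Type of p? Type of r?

p is bytes; r is float

bytes, float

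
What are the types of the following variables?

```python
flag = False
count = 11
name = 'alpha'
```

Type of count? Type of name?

count is int; name is str

int, str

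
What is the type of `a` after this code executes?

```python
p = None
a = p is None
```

'is' comparison returns bool

bool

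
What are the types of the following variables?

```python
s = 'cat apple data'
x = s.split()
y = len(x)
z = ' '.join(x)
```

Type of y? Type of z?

len() returns int; str.join() returns str

int, str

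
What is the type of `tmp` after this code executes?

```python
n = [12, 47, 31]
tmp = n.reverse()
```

list.reverse() returns None

NoneType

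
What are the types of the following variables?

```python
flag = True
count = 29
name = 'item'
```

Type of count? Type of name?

count is int; name is str

int, str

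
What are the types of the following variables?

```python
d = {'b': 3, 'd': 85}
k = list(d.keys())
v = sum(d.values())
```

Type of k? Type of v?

list(...) returns list; sum of int values returns int

list, int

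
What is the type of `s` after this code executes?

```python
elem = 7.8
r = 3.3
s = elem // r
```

float // float returns float (floor division preserves float type)

float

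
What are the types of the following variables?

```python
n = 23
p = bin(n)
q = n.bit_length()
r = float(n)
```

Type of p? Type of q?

bin() returns str; int.bit_length() returns int

str, int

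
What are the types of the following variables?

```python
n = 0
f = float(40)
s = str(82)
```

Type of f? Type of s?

f is float; s is str

float, str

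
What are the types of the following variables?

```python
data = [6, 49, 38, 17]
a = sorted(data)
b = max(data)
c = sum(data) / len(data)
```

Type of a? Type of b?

sorted() returns list; max of ints returns int

list, int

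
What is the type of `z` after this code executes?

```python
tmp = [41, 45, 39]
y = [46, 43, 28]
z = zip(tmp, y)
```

zip() returns a zip iterator object

zip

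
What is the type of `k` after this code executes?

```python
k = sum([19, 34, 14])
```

sum() of ints returns int

int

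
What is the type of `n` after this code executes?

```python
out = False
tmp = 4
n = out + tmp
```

bool + int returns int (False is 0, so 0 + 4 = 4)

int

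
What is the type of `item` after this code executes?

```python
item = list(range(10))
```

list(range(...)) returns list

list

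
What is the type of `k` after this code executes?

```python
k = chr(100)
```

chr() returns str (single character)

str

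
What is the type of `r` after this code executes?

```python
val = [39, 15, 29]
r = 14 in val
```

'in' operator returns bool

bool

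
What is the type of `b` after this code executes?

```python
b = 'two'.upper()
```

str.upper() returns str

str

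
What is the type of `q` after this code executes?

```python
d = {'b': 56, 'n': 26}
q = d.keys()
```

.keys() returns a dict_keys view object

dict_keys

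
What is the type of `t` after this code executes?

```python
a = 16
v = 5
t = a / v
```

int / int always returns float in Python 3 (16 / 5 = 3.2)

float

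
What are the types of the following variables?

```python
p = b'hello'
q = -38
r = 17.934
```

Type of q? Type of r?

q is int; r is float

int, float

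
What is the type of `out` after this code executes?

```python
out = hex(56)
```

hex() returns str representation

str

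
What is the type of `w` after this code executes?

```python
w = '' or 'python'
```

'or' returns first truthy value ('python', which is str)

str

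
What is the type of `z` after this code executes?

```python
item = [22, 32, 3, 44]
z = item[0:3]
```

Slicing a list always returns a list

list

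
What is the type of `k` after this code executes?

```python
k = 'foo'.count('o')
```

str.count() returns int

int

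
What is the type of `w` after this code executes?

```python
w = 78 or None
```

'or' returns first truthy value (78, int)

int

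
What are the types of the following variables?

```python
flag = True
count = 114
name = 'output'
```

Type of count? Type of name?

count is int; name is str

int, str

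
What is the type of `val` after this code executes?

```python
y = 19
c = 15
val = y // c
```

int // int returns int (19 // 15 = 1)

int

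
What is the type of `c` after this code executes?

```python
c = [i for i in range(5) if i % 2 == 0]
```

A list comprehension [...] produces a list

list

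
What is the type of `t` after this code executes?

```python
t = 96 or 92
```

'or' returns the first truthy value (96, which is int)

int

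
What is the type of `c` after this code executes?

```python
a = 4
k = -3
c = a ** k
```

int ** negative int returns float

float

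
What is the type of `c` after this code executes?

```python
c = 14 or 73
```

'or' returns the first truthy value (14, which is int)

int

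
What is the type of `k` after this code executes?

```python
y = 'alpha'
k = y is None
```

'is' comparison returns bool

bool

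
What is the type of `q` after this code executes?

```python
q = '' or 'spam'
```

'or' returns first truthy value ('spam', which is str)

str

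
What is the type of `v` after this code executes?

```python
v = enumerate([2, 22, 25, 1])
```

enumerate() returns an enumerate iterator object

enumerate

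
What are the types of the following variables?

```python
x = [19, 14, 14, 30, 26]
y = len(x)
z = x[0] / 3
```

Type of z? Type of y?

int / int returns float; len() returns int

float, int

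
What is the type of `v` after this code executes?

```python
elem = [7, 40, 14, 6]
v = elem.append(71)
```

list.append() returns None (mutates in place)

NoneType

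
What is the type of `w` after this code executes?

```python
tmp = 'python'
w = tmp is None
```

'is' comparison returns bool

bool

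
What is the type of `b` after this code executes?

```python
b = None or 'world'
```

'or' with None returns the other value ('world', str)

str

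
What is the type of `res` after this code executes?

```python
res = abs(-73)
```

abs() of int returns int

int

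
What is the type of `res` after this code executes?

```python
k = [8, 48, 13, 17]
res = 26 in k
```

'in' operator returns bool

bool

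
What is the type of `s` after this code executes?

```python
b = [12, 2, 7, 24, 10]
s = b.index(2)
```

list.index() returns int

int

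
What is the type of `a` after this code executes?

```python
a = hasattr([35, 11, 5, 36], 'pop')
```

hasattr() returns bool

bool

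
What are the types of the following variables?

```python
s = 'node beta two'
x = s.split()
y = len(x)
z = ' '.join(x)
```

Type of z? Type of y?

str.join() returns str; len() returns int

str, int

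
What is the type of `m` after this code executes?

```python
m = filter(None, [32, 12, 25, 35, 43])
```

filter() returns a filter iterator object

filter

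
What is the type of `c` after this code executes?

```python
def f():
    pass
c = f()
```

A function with no return statement returns None

NoneType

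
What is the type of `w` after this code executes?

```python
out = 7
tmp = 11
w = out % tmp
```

int % int returns int (7 % 11 = 7)

int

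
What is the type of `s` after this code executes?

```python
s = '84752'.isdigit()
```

str.isdigit() returns bool

bool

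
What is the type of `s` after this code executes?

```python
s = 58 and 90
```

'and' returns the last value when all truthy (90, which is int)

int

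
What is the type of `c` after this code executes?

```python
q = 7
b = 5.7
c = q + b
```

int + float returns float (7 + 5.7 = 12.7)

float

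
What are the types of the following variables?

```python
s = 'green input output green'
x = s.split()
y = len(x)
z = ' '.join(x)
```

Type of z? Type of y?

str.join() returns str; len() returns int

str, int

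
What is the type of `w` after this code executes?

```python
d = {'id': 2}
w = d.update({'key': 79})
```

dict.update() returns None

NoneType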